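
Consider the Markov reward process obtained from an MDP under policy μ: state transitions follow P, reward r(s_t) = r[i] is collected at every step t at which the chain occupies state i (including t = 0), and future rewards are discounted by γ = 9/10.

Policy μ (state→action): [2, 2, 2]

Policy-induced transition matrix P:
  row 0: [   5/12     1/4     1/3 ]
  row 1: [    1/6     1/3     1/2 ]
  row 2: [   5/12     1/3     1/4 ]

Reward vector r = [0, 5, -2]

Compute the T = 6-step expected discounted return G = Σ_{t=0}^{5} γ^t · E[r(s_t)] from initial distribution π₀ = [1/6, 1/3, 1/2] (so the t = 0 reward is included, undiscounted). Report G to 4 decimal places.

t=0: π = [0.1667, 0.3333, 0.5000], E[r] = 0.6667, γ^t·E[r] = 0.666667, running G = 0.666667
t=1: π = [0.3333, 0.3194, 0.3472], E[r] = 0.9028, γ^t·E[r] = 0.812500, running G = 1.479167
t=2: π = [0.3368, 0.3056, 0.3576], E[r] = 0.8125, γ^t·E[r] = 0.658125, running G = 2.137292
t=3: π = [0.3403, 0.3053, 0.3545], E[r] = 0.8174, γ^t·E[r] = 0.595898, running G = 2.733190
t=4: π = [0.3404, 0.3050, 0.3547], E[r] = 0.8155, γ^t·E[r] = 0.535075, running G = 3.268265
t=5: π = [0.3404, 0.3050, 0.3546], E[r] = 0.8156, γ^t·E[r] = 0.481628, running G = 3.749892

G = 3.7499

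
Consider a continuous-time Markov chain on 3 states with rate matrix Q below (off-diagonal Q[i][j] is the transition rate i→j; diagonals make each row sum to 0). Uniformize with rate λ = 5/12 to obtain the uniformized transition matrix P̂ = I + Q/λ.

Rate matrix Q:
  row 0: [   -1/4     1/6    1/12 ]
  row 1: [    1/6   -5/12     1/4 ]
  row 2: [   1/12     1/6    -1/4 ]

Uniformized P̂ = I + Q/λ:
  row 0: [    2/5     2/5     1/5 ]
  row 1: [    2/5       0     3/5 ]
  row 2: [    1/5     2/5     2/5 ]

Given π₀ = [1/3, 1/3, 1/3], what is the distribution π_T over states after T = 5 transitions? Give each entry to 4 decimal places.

t=0: π = [0.3333, 0.3333, 0.3333]
t=1: π = [0.3333, 0.2667, 0.4000]
t=2: π = [0.3200, 0.2933, 0.3867]
t=3: π = [0.3227, 0.2827, 0.3947]
t=4: π = [0.3211, 0.2869, 0.3920]
t=5: π = [0.3216, 0.2852, 0.3932]

π = [0.3216, 0.2852, 0.3932]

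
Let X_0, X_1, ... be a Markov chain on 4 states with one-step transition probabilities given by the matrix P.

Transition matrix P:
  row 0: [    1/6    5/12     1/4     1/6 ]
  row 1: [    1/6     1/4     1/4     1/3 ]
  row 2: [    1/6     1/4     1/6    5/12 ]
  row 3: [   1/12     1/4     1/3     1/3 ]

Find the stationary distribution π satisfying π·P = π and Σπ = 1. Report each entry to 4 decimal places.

π = [0.1390, 0.2732, 0.2563, 0.3315]

Balance equations π_j = Σ_i π_i·P[i][j]:
  π_0 = 1/6·π_0 + 1/6·π_1 + 1/6·π_2 + 1/12·π_3
  π_1 = 5/12·π_0 + 1/4·π_1 + 1/4·π_2 + 1/4·π_3
  π_2 = 1/4·π_0 + 1/4·π_1 + 1/6·π_2 + 1/3·π_3
  normalize: π_0 + π_1 + π_2 + π_3 = 1
Solving the linear system gives exactly π = [255/1834, 501/1834, 235/917, 304/917].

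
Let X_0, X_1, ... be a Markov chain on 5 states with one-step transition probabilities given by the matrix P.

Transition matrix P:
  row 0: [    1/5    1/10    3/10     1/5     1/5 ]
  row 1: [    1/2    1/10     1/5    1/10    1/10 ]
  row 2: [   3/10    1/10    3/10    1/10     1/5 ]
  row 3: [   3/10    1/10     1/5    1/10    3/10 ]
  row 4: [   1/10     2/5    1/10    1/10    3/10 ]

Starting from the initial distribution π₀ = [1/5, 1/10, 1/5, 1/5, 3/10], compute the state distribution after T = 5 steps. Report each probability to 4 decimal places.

π = [0.2631, 0.1654, 0.2273, 0.1263, 0.2179]

t=0: π = [0.2000, 0.1000, 0.2000, 0.2000, 0.3000]
t=1: π = [0.2400, 0.1900, 0.2100, 0.1200, 0.2400]
t=2: π = [0.2660, 0.1720, 0.2210, 0.1240, 0.2170]
t=3: π = [0.2644, 0.1651, 0.2270, 0.1266, 0.2169]
t=4: π = [0.2632, 0.1651, 0.2275, 0.1264, 0.2178]
t=5: π = [0.2631, 0.1654, 0.2273, 0.1263, 0.2179]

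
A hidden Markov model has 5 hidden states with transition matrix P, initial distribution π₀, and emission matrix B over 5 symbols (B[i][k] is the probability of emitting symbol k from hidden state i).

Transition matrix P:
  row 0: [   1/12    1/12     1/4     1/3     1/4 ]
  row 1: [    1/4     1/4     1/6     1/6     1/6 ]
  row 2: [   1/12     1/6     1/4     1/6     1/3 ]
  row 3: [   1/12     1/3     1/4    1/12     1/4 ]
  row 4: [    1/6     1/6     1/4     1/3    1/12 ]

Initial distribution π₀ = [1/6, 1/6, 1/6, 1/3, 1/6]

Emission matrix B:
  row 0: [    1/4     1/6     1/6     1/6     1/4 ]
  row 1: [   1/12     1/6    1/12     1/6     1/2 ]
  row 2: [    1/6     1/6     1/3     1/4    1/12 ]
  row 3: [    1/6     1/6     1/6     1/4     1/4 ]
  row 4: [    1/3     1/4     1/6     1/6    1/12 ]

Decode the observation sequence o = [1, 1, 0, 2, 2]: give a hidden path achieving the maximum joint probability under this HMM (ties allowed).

path = [3, 2, 4, 2, 2]

t=0: δ = [2.778e-02, 2.778e-02, 2.778e-02, 5.556e-02, 4.167e-02]  (obs o_0=1)
t=1: δ = [1.157e-03, 3.086e-03, 2.315e-03, 2.315e-03, 3.472e-03]  ψ = [1, 3, 3, 4, 3]  (obs o_1=1)
t=2: δ = [1.929e-04, 6.430e-05, 1.447e-04, 1.929e-04, 2.572e-04]  ψ = [1, 1, 4, 4, 2]  (obs o_2=0)
t=3: δ = [7.144e-06, 5.358e-06, 2.143e-05, 1.429e-05, 8.038e-06]  ψ = [4, 3, 4, 4, 0]  (obs o_3=2)
t=4: δ = [2.977e-07, 3.969e-07, 1.786e-06, 5.954e-07, 1.191e-06]  ψ = [2, 3, 2, 2, 2]  (obs o_4=2)
backtrack: best end state = 2; path = [3, 2, 4, 2, 2]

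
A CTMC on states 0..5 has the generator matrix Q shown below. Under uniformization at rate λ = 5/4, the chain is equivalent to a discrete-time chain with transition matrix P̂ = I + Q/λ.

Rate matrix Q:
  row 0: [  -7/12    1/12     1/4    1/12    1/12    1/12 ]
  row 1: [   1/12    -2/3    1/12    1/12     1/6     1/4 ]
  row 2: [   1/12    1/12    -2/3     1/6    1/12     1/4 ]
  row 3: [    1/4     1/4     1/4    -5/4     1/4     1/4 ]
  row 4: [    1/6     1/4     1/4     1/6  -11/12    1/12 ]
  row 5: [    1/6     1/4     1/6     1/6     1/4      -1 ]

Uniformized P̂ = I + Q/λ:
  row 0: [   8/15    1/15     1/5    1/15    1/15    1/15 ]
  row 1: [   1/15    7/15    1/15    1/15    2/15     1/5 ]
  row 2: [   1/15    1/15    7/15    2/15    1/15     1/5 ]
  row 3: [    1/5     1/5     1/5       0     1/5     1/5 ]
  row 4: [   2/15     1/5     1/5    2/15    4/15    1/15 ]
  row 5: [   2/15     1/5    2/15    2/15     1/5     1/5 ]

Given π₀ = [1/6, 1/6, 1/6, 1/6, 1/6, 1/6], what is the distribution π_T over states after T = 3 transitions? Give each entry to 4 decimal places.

π = [0.1867, 0.1991, 0.2215, 0.0948, 0.1420, 0.1559]

t=0: π = [0.1667, 0.1667, 0.1667, 0.1667, 0.1667, 0.1667]
t=1: π = [0.1889, 0.2000, 0.2111, 0.0889, 0.1556, 0.1556]
t=2: π = [0.1874, 0.2000, 0.2193, 0.0956, 0.1437, 0.1541]
t=3: π = [0.1867, 0.1991, 0.2215, 0.0948, 0.1420, 0.1559]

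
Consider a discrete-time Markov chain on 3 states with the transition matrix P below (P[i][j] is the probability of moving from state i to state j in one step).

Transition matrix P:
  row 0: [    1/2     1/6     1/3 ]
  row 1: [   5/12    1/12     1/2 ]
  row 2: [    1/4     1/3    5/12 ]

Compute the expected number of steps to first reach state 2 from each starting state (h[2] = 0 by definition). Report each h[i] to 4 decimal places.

h = [2.7857, 2.3571, 0.0000]

First-step conditioning: h[2] = 0; for i ≠ 2, h[i] = 1 + Σ_k P[i][k]·h[k].
  h[0] = 1 + 1/2·h[0] + 1/6·h[1]
  h[1] = 1 + 5/12·h[0] + 1/12·h[1]
Solving the 2×2 linear system over states ≠ 2 gives exactly h = [39/14, 33/14, 0] (h[2] = 0 is the target).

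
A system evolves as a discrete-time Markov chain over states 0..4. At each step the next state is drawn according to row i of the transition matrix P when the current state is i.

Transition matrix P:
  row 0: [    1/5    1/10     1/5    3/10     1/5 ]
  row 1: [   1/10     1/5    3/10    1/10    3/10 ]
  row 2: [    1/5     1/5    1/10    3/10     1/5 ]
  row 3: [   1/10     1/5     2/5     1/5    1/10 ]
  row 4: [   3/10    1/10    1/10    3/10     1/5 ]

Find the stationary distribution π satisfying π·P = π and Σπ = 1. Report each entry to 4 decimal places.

π = [0.1786, 0.1629, 0.2234, 0.2431, 0.1920]

Balance equations π_j = Σ_i π_i·P[i][j]:
  π_0 = 1/5·π_0 + 1/10·π_1 + 1/5·π_2 + 1/10·π_3 + 3/10·π_4
  π_1 = 1/10·π_0 + 1/5·π_1 + 1/5·π_2 + 1/5·π_3 + 1/10·π_4
  π_2 = 1/5·π_0 + 3/10·π_1 + 1/10·π_2 + 2/5·π_3 + 1/10·π_4
  π_3 = 3/10·π_0 + 1/10·π_1 + 3/10·π_2 + 1/5·π_3 + 3/10·π_4
  normalize: π_0 + π_1 + π_2 + π_3 + π_4 = 1
Solving the linear system gives exactly π = [282/1579, 1801/11053, 2469/11053, 2687/11053, 2122/11053].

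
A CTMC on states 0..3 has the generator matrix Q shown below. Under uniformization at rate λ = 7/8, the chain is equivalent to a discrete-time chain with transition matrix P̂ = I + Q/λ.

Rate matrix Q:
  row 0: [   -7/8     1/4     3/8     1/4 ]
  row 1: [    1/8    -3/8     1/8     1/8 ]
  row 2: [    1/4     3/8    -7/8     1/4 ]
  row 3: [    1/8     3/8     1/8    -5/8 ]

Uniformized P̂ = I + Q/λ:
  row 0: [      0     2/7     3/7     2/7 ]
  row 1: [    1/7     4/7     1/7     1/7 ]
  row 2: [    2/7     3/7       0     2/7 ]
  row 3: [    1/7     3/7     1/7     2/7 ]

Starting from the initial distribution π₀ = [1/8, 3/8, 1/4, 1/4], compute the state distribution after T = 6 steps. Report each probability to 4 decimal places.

t=0: π = [0.1250, 0.3750, 0.2500, 0.2500]
t=1: π = [0.1607, 0.4643, 0.1429, 0.2321]
t=2: π = [0.1403, 0.4719, 0.1684, 0.2194]
t=3: π = [0.1469, 0.4759, 0.1589, 0.2183]
t=4: π = [0.1446, 0.4756, 0.1621, 0.2177]
t=5: π = [0.1454, 0.4759, 0.1610, 0.2178]
t=6: π = [0.1451, 0.4758, 0.1614, 0.2177]

π = [0.1451, 0.4758, 0.1614, 0.2177]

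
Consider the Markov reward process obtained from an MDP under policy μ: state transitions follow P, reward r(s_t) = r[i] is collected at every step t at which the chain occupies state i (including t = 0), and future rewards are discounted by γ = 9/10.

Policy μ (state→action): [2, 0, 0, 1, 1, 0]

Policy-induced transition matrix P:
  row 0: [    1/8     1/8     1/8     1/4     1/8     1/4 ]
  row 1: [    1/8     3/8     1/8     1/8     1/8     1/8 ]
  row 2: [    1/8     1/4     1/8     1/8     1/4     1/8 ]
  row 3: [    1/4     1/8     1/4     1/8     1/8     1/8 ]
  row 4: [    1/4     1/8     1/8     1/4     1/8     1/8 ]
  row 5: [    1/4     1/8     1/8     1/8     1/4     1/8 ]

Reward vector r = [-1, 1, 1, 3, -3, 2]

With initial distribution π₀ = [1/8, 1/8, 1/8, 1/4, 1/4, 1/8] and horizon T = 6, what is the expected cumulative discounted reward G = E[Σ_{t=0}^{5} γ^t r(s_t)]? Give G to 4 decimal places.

t=0: π = [0.1250, 0.1250, 0.1250, 0.2500, 0.2500, 0.1250], E[r] = 0.3750, γ^t·E[r] = 0.375000, running G = 0.375000
t=1: π = [0.2031, 0.1719, 0.1563, 0.1719, 0.1563, 0.1406], E[r] = 0.4531, γ^t·E[r] = 0.407813, running G = 0.782813
t=2: π = [0.1836, 0.1875, 0.1465, 0.1699, 0.1621, 0.1504], E[r] = 0.4746, γ^t·E[r] = 0.384434, running G = 1.167246
t=3: π = [0.1853, 0.1902, 0.1462, 0.1682, 0.1621, 0.1479], E[r] = 0.4653, γ^t·E[r] = 0.339227, running G = 1.506473
t=4: π = [0.1848, 0.1908, 0.1460, 0.1684, 0.1618, 0.1482], E[r] = 0.4684, γ^t·E[r] = 0.307287, running G = 1.813760
t=5: π = [0.1848, 0.1910, 0.1461, 0.1683, 0.1618, 0.1481], E[r] = 0.4681, γ^t·E[r] = 0.276380, running G = 2.090140

G = 2.0901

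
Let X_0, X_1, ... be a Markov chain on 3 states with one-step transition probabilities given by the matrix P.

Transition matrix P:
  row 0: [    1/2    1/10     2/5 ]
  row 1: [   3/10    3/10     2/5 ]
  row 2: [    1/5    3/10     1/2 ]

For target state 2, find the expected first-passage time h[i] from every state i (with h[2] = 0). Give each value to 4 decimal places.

First-step conditioning: h[2] = 0; for i ≠ 2, h[i] = 1 + Σ_k P[i][k]·h[k].
  h[0] = 1 + 1/2·h[0] + 1/10·h[1]
  h[1] = 1 + 3/10·h[0] + 3/10·h[1]
Solving the 2×2 linear system over states ≠ 2 gives exactly h = [5/2, 5/2, 0] (h[2] = 0 is the target).

h = [2.5000, 2.5000, 0.0000]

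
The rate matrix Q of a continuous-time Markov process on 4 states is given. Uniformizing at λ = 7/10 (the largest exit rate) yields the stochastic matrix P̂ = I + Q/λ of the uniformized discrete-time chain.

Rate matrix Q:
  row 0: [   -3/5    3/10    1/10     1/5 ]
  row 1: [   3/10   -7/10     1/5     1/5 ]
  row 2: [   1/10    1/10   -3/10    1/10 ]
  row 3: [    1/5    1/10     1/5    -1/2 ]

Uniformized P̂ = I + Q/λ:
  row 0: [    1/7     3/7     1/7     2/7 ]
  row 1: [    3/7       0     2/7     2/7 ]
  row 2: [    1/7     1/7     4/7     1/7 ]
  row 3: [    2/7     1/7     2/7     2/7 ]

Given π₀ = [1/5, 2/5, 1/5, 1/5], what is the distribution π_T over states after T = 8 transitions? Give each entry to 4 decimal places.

π = [0.2285, 0.1822, 0.3543, 0.2351]

t=0: π = [0.2000, 0.4000, 0.2000, 0.2000]
t=1: π = [0.2857, 0.1429, 0.3143, 0.2571]
t=2: π = [0.2204, 0.2041, 0.3347, 0.2408]
t=3: π = [0.2356, 0.1767, 0.3499, 0.2379]
t=4: π = [0.2273, 0.1849, 0.3520, 0.2357]
t=5: π = [0.2294, 0.1814, 0.3538, 0.2354]
t=6: π = [0.2283, 0.1825, 0.3540, 0.2352]
t=7: π = [0.2286, 0.1820, 0.3543, 0.2351]
t=8: π = [0.2285, 0.1822, 0.3543, 0.2351]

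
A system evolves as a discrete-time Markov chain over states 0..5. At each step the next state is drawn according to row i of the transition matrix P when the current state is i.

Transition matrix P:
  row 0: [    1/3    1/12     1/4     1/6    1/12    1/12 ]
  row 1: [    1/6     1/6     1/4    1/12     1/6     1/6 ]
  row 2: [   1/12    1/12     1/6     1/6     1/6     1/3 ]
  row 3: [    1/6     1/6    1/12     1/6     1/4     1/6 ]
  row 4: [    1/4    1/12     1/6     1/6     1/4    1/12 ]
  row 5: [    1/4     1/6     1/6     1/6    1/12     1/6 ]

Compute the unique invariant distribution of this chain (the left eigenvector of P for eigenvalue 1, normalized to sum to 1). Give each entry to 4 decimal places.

π = [0.2146, 0.1202, 0.1815, 0.1566, 0.1615, 0.1656]

Balance equations π_j = Σ_i π_i·P[i][j]:
  π_0 = 1/3·π_0 + 1/6·π_1 + 1/12·π_2 + 1/6·π_3 + 1/4·π_4 + 1/4·π_5
  π_1 = 1/12·π_0 + 1/6·π_1 + 1/12·π_2 + 1/6·π_3 + 1/12·π_4 + 1/6·π_5
  π_2 = 1/4·π_0 + 1/4·π_1 + 1/6·π_2 + 1/12·π_3 + 1/6·π_4 + 1/6·π_5
  π_3 = 1/6·π_0 + 1/12·π_1 + 1/6·π_2 + 1/6·π_3 + 1/6·π_4 + 1/6·π_5
  π_4 = 1/12·π_0 + 1/6·π_1 + 1/6·π_2 + 1/4·π_3 + 1/4·π_4 + 1/12·π_5
  normalize: π_0 + π_1 + π_2 + π_3 + π_4 + π_5 = 1
Solving the linear system gives exactly π = [13887/64724, 1945/16181, 267/1471, 10139/64724, 10453/64724, 10717/64724].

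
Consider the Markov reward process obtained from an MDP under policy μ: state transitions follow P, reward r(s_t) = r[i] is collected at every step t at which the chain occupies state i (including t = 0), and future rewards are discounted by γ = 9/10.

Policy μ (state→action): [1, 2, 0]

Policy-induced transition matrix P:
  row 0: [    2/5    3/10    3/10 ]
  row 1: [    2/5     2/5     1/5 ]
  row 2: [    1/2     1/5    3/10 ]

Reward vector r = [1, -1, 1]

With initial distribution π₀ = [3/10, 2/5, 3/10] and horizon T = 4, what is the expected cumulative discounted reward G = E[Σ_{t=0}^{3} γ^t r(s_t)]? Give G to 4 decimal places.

G = 1.1443

t=0: π = [0.3000, 0.4000, 0.3000], E[r] = 0.2000, γ^t·E[r] = 0.200000, running G = 0.200000
t=1: π = [0.4300, 0.3100, 0.2600], E[r] = 0.3800, γ^t·E[r] = 0.342000, running G = 0.542000
t=2: π = [0.4260, 0.3050, 0.2690], E[r] = 0.3900, γ^t·E[r] = 0.315900, running G = 0.857900
t=3: π = [0.4269, 0.3036, 0.2695], E[r] = 0.3928, γ^t·E[r] = 0.286351, running G = 1.144251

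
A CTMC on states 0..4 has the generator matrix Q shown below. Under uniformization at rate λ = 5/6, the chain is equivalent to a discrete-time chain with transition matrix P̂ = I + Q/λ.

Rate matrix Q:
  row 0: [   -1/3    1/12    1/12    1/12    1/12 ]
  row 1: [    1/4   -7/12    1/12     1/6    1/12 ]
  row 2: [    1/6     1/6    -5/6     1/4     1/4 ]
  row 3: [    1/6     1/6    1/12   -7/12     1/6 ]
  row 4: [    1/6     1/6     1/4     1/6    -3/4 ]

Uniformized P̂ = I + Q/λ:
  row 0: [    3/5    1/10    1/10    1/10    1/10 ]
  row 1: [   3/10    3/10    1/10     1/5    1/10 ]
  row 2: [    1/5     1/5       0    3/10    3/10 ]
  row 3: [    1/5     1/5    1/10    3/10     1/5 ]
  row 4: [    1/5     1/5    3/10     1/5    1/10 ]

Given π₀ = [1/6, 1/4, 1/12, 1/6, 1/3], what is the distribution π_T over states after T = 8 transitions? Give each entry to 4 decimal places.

t=0: π = [0.1667, 0.2500, 0.0833, 0.1667, 0.3333]
t=1: π = [0.2917, 0.2083, 0.1583, 0.2083, 0.1333]
t=2: π = [0.3375, 0.1917, 0.1108, 0.2075, 0.1525]
t=3: π = [0.3542, 0.1854, 0.1194, 0.1981, 0.1429]
t=4: π = [0.3602, 0.1831, 0.1166, 0.1963, 0.1437]
t=5: π = [0.3624, 0.1823, 0.1171, 0.1953, 0.1430]
t=6: π = [0.3632, 0.1820, 0.1169, 0.1950, 0.1429]
t=7: π = [0.3635, 0.1819, 0.1169, 0.1949, 0.1429]
t=8: π = [0.3636, 0.1818, 0.1169, 0.1948, 0.1429]

π = [0.3636, 0.1818, 0.1169, 0.1948, 0.1429]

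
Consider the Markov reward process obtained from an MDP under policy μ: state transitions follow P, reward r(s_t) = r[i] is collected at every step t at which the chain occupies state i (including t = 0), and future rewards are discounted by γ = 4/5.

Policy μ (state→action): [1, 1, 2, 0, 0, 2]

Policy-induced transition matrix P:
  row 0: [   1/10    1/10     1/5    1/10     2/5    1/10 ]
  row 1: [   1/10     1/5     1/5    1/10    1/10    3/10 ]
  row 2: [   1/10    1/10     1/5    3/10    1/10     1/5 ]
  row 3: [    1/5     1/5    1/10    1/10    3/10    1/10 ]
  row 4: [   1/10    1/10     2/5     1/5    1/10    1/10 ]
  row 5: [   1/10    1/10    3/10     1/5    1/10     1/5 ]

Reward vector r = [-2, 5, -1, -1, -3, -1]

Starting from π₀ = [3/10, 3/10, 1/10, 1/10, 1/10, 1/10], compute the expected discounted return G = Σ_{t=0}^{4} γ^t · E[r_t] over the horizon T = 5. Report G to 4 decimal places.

t=0: π = [0.3000, 0.3000, 0.1000, 0.1000, 0.1000, 0.1000], E[r] = 0.3000, γ^t·E[r] = 0.300000, running G = 0.300000
t=1: π = [0.1100, 0.1400, 0.2200, 0.1400, 0.2100, 0.1800], E[r] = -0.6900, γ^t·E[r] = -0.552000, running G = -0.252000
t=2: π = [0.1140, 0.1280, 0.2460, 0.1830, 0.1610, 0.1680], E[r] = -0.6680, γ^t·E[r] = -0.427520, running G = -0.679520
t=3: π = [0.1183, 0.1311, 0.2307, 0.1821, 0.1708, 0.1670], E[r] = -0.6733, γ^t·E[r] = -0.344730, running G = -1.024250
t=4: π = [0.1182, 0.1313, 0.2327, 0.1799, 0.1719, 0.1660], E[r] = -0.6741, γ^t·E[r] = -0.276115, running G = -1.300365

G = -1.3004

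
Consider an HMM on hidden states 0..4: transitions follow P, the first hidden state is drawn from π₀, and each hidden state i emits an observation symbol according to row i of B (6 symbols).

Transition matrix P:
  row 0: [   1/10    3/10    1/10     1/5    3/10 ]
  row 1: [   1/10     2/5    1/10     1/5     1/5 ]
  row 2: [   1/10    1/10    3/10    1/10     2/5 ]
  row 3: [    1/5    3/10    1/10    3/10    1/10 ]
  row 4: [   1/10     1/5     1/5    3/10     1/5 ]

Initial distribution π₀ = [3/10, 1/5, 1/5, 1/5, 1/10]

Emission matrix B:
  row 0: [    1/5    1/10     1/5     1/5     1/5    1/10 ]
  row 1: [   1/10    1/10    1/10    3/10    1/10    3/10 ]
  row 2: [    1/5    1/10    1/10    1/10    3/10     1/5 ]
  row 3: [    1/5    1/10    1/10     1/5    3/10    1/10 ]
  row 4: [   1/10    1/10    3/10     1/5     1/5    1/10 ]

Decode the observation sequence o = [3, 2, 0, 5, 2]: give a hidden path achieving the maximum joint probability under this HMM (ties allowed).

t=0: δ = [6.000e-02, 6.000e-02, 2.000e-02, 4.000e-02, 2.000e-02]  (obs o_0=3)
t=1: δ = [1.600e-03, 2.400e-03, 6.000e-04, 1.200e-03, 5.400e-03]  ψ = [3, 1, 0, 0, 0]  (obs o_1=2)
t=2: δ = [1.080e-04, 1.080e-04, 2.160e-04, 3.240e-04, 1.080e-04]  ψ = [4, 4, 4, 4, 4]  (obs o_2=0)
t=3: δ = [6.480e-06, 2.916e-05, 1.296e-05, 9.720e-06, 8.640e-06]  ψ = [3, 3, 2, 3, 2]  (obs o_3=5)
t=4: δ = [5.832e-07, 1.166e-06, 3.888e-07, 5.832e-07, 1.750e-06]  ψ = [1, 1, 2, 1, 1]  (obs o_4=2)
backtrack: best end state = 4; path = [0, 4, 3, 1, 4]

path = [0, 4, 3, 1, 4]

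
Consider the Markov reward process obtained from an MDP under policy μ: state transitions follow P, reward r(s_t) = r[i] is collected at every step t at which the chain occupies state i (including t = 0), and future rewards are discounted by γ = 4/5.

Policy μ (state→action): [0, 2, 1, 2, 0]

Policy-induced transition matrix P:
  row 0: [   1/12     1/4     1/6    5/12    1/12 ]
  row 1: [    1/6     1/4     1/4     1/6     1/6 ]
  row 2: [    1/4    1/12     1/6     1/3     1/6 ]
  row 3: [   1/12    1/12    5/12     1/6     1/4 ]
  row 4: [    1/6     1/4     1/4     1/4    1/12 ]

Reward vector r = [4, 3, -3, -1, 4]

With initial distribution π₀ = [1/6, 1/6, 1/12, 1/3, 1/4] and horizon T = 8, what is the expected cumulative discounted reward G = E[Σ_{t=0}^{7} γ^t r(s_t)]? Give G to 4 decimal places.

t=0: π = [0.1667, 0.1667, 0.0833, 0.3333, 0.2500], E[r] = 1.5833, γ^t·E[r] = 1.583333, running G = 1.583333
t=1: π = [0.1319, 0.1806, 0.2847, 0.2431, 0.1597], E[r] = 0.6111, γ^t·E[r] = 0.488889, running G = 2.072222
t=2: π = [0.1591, 0.1620, 0.2558, 0.2604, 0.1626], E[r] = 0.7454, γ^t·E[r] = 0.477037, running G = 2.549259
t=3: π = [0.1530, 0.1640, 0.2588, 0.2626, 0.1616], E[r] = 0.7111, γ^t·E[r] = 0.364074, running G = 2.913333
t=4: π = [0.1536, 0.1631, 0.2595, 0.2615, 0.1623], E[r] = 0.7131, γ^t·E[r] = 0.292100, running G = 3.205434
t=5: π = [0.1537, 0.1632, 0.2592, 0.2618, 0.1621], E[r] = 0.7135, γ^t·E[r] = 0.233795, running G = 3.439228
t=6: π = [0.1536, 0.1632, 0.2592, 0.2618, 0.1622], E[r] = 0.7132, γ^t·E[r] = 0.186965, running G = 3.626193
t=7: π = [0.1537, 0.1632, 0.2592, 0.2618, 0.1622], E[r] = 0.7133, γ^t·E[r] = 0.149584, running G = 3.775778

G = 3.7758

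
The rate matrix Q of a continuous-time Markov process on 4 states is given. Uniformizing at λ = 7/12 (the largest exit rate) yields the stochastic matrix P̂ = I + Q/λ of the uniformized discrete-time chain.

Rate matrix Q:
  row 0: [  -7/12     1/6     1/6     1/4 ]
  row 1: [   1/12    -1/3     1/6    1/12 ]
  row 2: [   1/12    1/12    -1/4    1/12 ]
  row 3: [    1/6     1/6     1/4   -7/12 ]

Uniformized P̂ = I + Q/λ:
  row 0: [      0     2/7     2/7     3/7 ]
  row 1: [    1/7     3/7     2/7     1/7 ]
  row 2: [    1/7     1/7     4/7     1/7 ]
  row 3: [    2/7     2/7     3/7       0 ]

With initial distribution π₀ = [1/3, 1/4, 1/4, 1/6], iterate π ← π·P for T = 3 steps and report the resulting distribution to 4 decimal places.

t=0: π = [0.3333, 0.2500, 0.2500, 0.1667]
t=1: π = [0.1190, 0.2857, 0.3810, 0.2143]
t=2: π = [0.1565, 0.2721, 0.4252, 0.1463]
t=3: π = [0.1414, 0.2638, 0.4281, 0.1667]

π = [0.1414, 0.2638, 0.4281, 0.1667]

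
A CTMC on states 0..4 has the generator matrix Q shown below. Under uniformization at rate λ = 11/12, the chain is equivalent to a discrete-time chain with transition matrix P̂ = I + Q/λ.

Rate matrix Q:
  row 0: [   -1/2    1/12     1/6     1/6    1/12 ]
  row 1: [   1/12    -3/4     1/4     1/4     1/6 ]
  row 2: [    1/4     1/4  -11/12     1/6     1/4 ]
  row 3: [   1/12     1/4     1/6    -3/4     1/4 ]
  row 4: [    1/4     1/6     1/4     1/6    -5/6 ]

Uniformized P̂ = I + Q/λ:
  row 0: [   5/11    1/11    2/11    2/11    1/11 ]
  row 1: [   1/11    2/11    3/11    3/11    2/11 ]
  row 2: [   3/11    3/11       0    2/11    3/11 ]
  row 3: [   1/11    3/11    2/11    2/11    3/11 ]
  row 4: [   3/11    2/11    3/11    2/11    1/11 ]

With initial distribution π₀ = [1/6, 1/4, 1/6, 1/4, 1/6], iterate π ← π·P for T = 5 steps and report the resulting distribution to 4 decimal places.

t=0: π = [0.1667, 0.2500, 0.1667, 0.2500, 0.1667]
t=1: π = [0.2121, 0.2045, 0.1894, 0.2045, 0.1894]
t=2: π = [0.2369, 0.1983, 0.1832, 0.2004, 0.1811]
t=3: π = [0.2433, 0.1952, 0.1830, 0.1998, 0.1787]
t=4: π = [0.2451, 0.1945, 0.1825, 0.1996, 0.1783]
t=5: π = [0.2457, 0.1943, 0.1825, 0.1995, 0.1781]

π = [0.2457, 0.1943, 0.1825, 0.1995, 0.1781]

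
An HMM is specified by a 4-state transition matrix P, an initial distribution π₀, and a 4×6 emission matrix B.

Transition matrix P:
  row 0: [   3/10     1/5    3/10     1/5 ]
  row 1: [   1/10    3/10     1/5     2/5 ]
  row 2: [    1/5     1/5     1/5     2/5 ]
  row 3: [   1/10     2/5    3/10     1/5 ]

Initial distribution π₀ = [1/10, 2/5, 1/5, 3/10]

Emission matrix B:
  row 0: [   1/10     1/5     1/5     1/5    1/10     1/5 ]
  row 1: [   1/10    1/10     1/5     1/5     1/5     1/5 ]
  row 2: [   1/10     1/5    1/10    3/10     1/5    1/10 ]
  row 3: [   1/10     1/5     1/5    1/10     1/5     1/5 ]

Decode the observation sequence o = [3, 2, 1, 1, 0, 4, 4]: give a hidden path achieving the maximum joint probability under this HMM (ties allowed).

path = [1, 3, 2, 3, 1, 3, 1]

t=0: δ = [2.000e-02, 8.000e-02, 6.000e-02, 3.000e-02]  (obs o_0=3)
t=1: δ = [2.400e-03, 4.800e-03, 1.600e-03, 6.400e-03]  ψ = [2, 1, 1, 1]  (obs o_1=2)
t=2: δ = [1.440e-04, 2.560e-04, 3.840e-04, 3.840e-04]  ψ = [0, 3, 3, 1]  (obs o_2=1)
t=3: δ = [1.536e-05, 1.536e-05, 2.304e-05, 3.072e-05]  ψ = [2, 3, 3, 2]  (obs o_3=1)
t=4: δ = [4.608e-07, 1.229e-06, 9.216e-07, 9.216e-07]  ψ = [0, 3, 3, 2]  (obs o_4=0)
t=5: δ = [1.843e-08, 7.373e-08, 5.530e-08, 9.830e-08]  ψ = [2, 1, 3, 1]  (obs o_5=4)
t=6: δ = [1.106e-09, 7.864e-09, 5.898e-09, 5.898e-09]  ψ = [2, 3, 3, 1]  (obs o_6=4)
backtrack: best end state = 1; path = [1, 3, 2, 3, 1, 3, 1]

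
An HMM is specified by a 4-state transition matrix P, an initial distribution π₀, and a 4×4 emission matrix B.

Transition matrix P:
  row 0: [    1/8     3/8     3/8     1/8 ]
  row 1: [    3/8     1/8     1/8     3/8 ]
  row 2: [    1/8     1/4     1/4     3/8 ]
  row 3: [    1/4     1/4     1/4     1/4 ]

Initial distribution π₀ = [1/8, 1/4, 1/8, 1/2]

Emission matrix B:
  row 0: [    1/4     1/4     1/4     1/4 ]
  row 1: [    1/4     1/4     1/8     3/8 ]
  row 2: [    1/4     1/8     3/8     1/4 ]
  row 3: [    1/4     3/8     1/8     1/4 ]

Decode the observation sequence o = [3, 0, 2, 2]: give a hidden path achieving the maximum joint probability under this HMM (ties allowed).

path = [1, 0, 2, 2]

t=0: δ = [3.125e-02, 9.375e-02, 3.125e-02, 1.250e-01]  (obs o_0=3)
t=1: δ = [8.789e-03, 7.812e-03, 7.812e-03, 8.789e-03]  ψ = [1, 3, 3, 1]  (obs o_1=0)
t=2: δ = [7.324e-04, 4.120e-04, 1.236e-03, 3.662e-04]  ψ = [1, 0, 0, 1]  (obs o_2=2)
t=3: δ = [3.862e-05, 3.862e-05, 1.159e-04, 5.794e-05]  ψ = [1, 2, 2, 2]  (obs o_3=2)
backtrack: best end state = 2; path = [1, 0, 2, 2]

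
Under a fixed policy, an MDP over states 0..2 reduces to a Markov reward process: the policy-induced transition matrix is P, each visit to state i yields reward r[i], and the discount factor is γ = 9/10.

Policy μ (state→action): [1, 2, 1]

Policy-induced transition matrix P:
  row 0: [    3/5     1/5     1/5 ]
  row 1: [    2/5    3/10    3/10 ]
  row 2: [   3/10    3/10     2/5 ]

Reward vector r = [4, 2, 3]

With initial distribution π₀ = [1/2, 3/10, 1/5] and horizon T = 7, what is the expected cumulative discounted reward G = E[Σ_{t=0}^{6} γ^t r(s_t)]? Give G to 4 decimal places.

t=0: π = [0.5000, 0.3000, 0.2000], E[r] = 3.2000, γ^t·E[r] = 3.200000, running G = 3.200000
t=1: π = [0.4800, 0.2500, 0.2700], E[r] = 3.2300, γ^t·E[r] = 2.907000, running G = 6.107000
t=2: π = [0.4690, 0.2520, 0.2790], E[r] = 3.2170, γ^t·E[r] = 2.605770, running G = 8.712770
t=3: π = [0.4659, 0.2531, 0.2810], E[r] = 3.2128, γ^t·E[r] = 2.342131, running G = 11.054901
t=4: π = [0.4651, 0.2534, 0.2815], E[r] = 3.2117, γ^t·E[r] = 2.107177, running G = 13.162078
t=5: π = [0.4649, 0.2535, 0.2816], E[r] = 3.2114, γ^t·E[r] = 1.896284, running G = 15.058362
t=6: π = [0.4648, 0.2535, 0.2817], E[r] = 3.2113, γ^t·E[r] = 1.706614, running G = 16.764975

G = 16.7650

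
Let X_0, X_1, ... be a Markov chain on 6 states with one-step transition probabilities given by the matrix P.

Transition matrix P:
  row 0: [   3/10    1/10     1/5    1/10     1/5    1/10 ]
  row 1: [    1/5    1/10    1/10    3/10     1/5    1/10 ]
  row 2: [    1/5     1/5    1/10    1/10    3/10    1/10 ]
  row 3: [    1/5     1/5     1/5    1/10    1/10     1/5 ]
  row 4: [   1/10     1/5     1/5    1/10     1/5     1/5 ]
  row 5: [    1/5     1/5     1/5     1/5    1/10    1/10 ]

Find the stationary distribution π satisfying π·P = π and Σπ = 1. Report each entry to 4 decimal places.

Balance equations π_j = Σ_i π_i·P[i][j]:
  π_0 = 3/10·π_0 + 1/5·π_1 + 1/5·π_2 + 1/5·π_3 + 1/10·π_4 + 1/5·π_5
  π_1 = 1/10·π_0 + 1/10·π_1 + 1/5·π_2 + 1/5·π_3 + 1/5·π_4 + 1/5·π_5
  π_2 = 1/5·π_0 + 1/10·π_1 + 1/10·π_2 + 1/5·π_3 + 1/5·π_4 + 1/5·π_5
  π_3 = 1/10·π_0 + 3/10·π_1 + 1/10·π_2 + 1/10·π_3 + 1/10·π_4 + 1/5·π_5
  π_4 = 1/5·π_0 + 1/5·π_1 + 3/10·π_2 + 1/10·π_3 + 1/5·π_4 + 1/10·π_5
  normalize: π_0 + π_1 + π_2 + π_3 + π_4 + π_5 = 1
Solving the linear system gives exactly π = [1995/9913, 1621/9913, 1655/9913, 15926/109043, 1871/9913, 14555/109043].

π = [0.2013, 0.1635, 0.1670, 0.1461, 0.1887, 0.1335]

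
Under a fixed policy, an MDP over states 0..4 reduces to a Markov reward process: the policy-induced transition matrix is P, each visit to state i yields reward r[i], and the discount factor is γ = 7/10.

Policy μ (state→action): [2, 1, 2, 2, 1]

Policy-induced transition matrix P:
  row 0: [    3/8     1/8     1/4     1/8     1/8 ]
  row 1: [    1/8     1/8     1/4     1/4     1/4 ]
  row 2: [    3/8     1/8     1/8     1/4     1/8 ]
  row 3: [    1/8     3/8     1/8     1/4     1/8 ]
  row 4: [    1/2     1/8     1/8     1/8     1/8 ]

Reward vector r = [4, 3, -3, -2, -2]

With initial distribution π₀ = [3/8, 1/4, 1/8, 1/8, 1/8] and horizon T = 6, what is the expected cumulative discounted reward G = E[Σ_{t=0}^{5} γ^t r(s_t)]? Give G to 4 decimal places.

t=0: π = [0.3750, 0.2500, 0.1250, 0.1250, 0.1250], E[r] = 1.3750, γ^t·E[r] = 1.375000, running G = 1.375000
t=1: π = [0.2969, 0.1563, 0.2031, 0.1875, 0.1563], E[r] = 0.3594, γ^t·E[r] = 0.251563, running G = 1.626563
t=2: π = [0.3086, 0.1719, 0.1816, 0.1934, 0.1445], E[r] = 0.5293, γ^t·E[r] = 0.259355, running G = 1.885918
t=3: π = [0.3018, 0.1733, 0.1851, 0.1934, 0.1465], E[r] = 0.4922, γ^t·E[r] = 0.168820, running G = 2.054738
t=4: π = [0.3016, 0.1733, 0.1844, 0.1940, 0.1467], E[r] = 0.4921, γ^t·E[r] = 0.118160, running G = 2.172898
t=5: π = [0.3015, 0.1735, 0.1844, 0.1940, 0.1467], E[r] = 0.4921, γ^t·E[r] = 0.082712, running G = 2.255610

G = 2.2556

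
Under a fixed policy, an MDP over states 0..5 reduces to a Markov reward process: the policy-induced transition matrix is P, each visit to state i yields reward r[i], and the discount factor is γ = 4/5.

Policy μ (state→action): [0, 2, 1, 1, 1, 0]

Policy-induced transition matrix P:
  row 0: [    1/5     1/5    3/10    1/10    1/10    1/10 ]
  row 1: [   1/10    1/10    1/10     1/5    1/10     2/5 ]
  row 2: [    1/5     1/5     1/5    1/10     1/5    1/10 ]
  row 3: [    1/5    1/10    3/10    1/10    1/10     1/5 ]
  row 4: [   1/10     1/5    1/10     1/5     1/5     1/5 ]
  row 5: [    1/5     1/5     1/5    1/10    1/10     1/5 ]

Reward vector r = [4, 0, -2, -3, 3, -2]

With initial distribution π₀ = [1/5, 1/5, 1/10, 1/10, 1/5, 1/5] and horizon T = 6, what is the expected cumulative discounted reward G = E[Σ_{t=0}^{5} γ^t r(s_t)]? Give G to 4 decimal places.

G = 0.1448

t=0: π = [0.2000, 0.2000, 0.1000, 0.1000, 0.2000, 0.2000], E[r] = 0.5000, γ^t·E[r] = 0.500000, running G = 0.500000
t=1: π = [0.1600, 0.1700, 0.1900, 0.1400, 0.1300, 0.2100], E[r] = -0.1900, γ^t·E[r] = -0.152000, running G = 0.348000
t=2: π = [0.1700, 0.1690, 0.2000, 0.1300, 0.1320, 0.1990], E[r] = -0.1120, γ^t·E[r] = -0.071680, running G = 0.276320
t=3: π = [0.1699, 0.1701, 0.1999, 0.1301, 0.1332, 0.1968], E[r] = -0.1045, γ^t·E[r] = -0.053504, running G = 0.222816
t=4: π = [0.1697, 0.1700, 0.1997, 0.1303, 0.1333, 0.1970], E[r] = -0.1058, γ^t·E[r] = -0.043336, running G = 0.179480
t=5: π = [0.1697, 0.1700, 0.1997, 0.1303, 0.1333, 0.1971], E[r] = -0.1059, γ^t·E[r] = -0.034693, running G = 0.144787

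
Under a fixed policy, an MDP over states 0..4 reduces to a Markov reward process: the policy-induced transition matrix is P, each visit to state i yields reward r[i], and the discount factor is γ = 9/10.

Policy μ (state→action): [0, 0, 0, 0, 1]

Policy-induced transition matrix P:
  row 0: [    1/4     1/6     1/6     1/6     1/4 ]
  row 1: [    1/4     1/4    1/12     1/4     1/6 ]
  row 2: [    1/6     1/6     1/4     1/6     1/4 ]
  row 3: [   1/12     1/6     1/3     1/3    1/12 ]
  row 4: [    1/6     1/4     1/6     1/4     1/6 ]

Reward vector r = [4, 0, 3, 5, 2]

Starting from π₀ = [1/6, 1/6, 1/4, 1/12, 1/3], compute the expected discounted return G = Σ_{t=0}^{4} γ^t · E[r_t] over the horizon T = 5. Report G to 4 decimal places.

t=0: π = [0.1667, 0.1667, 0.2500, 0.0833, 0.3333], E[r] = 2.5000, γ^t·E[r] = 2.500000, running G = 2.500000
t=1: π = [0.1875, 0.2083, 0.1875, 0.2222, 0.1944], E[r] = 2.8125, γ^t·E[r] = 2.531250, running G = 5.031250
t=2: π = [0.1811, 0.2002, 0.2020, 0.2373, 0.1794], E[r] = 2.8756, γ^t·E[r] = 2.329219, running G = 7.360469
t=3: π = [0.1787, 0.1983, 0.2064, 0.2378, 0.1788], E[r] = 2.8806, γ^t·E[r] = 2.099988, running G = 9.460457
t=4: π = [0.1783, 0.1981, 0.2070, 0.2377, 0.1789], E[r] = 2.8805, γ^t·E[r] = 1.889908, running G = 11.350365

G = 11.3504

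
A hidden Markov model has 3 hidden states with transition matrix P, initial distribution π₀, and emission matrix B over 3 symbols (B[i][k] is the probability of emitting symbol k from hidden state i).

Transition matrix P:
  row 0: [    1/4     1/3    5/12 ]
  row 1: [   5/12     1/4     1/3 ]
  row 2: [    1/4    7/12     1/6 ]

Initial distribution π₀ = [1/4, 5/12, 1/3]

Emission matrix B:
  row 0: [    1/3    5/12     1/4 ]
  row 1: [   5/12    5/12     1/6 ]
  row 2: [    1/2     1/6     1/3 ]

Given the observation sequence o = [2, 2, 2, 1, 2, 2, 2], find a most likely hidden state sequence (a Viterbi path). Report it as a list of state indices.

t=0: δ = [6.250e-02, 6.944e-02, 1.111e-01]  (obs o_0=2)
t=1: δ = [7.234e-03, 1.080e-02, 8.681e-03]  ψ = [1, 2, 0]  (obs o_1=2)
t=2: δ = [1.125e-03, 8.439e-04, 1.200e-03]  ψ = [1, 2, 1]  (obs o_2=2)
t=3: δ = [1.465e-04, 2.917e-04, 7.814e-05]  ψ = [1, 2, 0]  (obs o_3=1)
t=4: δ = [3.039e-05, 1.216e-05, 3.241e-05]  ψ = [1, 1, 1]  (obs o_4=2)
t=5: δ = [2.026e-06, 3.151e-06, 4.221e-06]  ψ = [2, 2, 0]  (obs o_5=2)
t=6: δ = [3.283e-07, 4.103e-07, 3.502e-07]  ψ = [1, 2, 1]  (obs o_6=2)
backtrack: best end state = 1; path = [2, 1, 2, 1, 0, 2, 1]

path = [2, 1, 2, 1, 0, 2, 1]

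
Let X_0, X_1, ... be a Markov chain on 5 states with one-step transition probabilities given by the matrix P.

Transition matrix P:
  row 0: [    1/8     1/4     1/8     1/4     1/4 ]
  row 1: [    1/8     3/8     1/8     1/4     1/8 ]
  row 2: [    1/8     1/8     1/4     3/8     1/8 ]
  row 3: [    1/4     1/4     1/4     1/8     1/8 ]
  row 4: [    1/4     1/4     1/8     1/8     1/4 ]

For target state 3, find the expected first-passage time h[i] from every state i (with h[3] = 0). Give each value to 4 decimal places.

h = [4.1155, 4.0420, 3.4646, 0.0000, 4.6299]

First-step conditioning: h[3] = 0; for i ≠ 3, h[i] = 1 + Σ_k P[i][k]·h[k].
  h[0] = 1 + 1/8·h[0] + 1/4·h[1] + 1/8·h[2] + 1/4·h[4]
  h[1] = 1 + 1/8·h[0] + 3/8·h[1] + 1/8·h[2] + 1/8·h[4]
  h[2] = 1 + 1/8·h[0] + 1/8·h[1] + 1/4·h[2] + 1/8·h[4]
  h[4] = 1 + 1/4·h[0] + 1/4·h[1] + 1/8·h[2] + 1/4·h[4]
Solving the 4×4 linear system over states ≠ 3 gives exactly h = [1568/381, 1540/381, 440/127, 0, 588/127] (h[3] = 0 is the target).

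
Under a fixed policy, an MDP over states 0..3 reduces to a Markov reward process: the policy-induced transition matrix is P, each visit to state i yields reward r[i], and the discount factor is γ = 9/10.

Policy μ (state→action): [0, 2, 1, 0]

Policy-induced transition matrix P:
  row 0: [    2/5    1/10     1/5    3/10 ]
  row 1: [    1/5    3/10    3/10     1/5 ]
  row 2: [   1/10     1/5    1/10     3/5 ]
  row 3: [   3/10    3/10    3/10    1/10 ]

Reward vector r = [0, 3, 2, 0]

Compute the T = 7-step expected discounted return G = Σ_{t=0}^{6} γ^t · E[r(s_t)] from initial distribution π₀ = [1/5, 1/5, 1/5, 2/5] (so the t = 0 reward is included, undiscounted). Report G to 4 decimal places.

G = 5.8364

t=0: π = [0.2000, 0.2000, 0.2000, 0.4000], E[r] = 1.0000, γ^t·E[r] = 1.000000, running G = 1.000000
t=1: π = [0.2600, 0.2400, 0.2400, 0.2600], E[r] = 1.2000, γ^t·E[r] = 1.080000, running G = 2.080000
t=2: π = [0.2540, 0.2240, 0.2260, 0.2960], E[r] = 1.1240, γ^t·E[r] = 0.910440, running G = 2.990440
t=3: π = [0.2578, 0.2266, 0.2294, 0.2862], E[r] = 1.1386, γ^t·E[r] = 0.830039, running G = 3.820479
t=4: π = [0.2572, 0.2255, 0.2283, 0.2889], E[r] = 1.1332, γ^t·E[r] = 0.743479, running G = 4.563959
t=5: π = [0.2575, 0.2257, 0.2286, 0.2882], E[r] = 1.1344, γ^t·E[r] = 0.669834, running G = 5.233793
t=6: π = [0.2575, 0.2256, 0.2285, 0.2884], E[r] = 1.1340, γ^t·E[r] = 0.602638, running G = 5.836431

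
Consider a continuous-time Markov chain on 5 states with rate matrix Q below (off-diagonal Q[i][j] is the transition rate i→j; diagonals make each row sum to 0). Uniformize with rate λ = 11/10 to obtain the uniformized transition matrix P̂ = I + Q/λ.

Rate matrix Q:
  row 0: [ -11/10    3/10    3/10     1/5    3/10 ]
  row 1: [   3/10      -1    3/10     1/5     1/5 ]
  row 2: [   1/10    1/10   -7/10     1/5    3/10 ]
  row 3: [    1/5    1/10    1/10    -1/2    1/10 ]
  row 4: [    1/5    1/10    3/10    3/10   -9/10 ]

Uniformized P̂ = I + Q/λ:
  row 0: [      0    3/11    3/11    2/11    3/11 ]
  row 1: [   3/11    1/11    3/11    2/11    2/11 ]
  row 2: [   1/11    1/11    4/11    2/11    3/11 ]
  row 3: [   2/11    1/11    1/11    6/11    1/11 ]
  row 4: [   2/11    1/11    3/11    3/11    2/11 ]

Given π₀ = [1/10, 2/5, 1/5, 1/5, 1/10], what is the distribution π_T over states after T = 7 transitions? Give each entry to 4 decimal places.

t=0: π = [0.1000, 0.4000, 0.2000, 0.2000, 0.1000]
t=1: π = [0.1818, 0.1091, 0.2545, 0.2636, 0.1909]
t=2: π = [0.1355, 0.1240, 0.2479, 0.2950, 0.1975]
t=3: π = [0.1459, 0.1156, 0.2416, 0.3071, 0.1899]
t=4: π = [0.1438, 0.1174, 0.2389, 0.3107, 0.1891]
t=5: π = [0.1446, 0.1171, 0.2379, 0.3120, 0.1884]
t=6: π = [0.1445, 0.1172, 0.2376, 0.3124, 0.1882]
t=7: π = [0.1446, 0.1172, 0.2375, 0.3125, 0.1882]

π = [0.1446, 0.1172, 0.2375, 0.3125, 0.1882]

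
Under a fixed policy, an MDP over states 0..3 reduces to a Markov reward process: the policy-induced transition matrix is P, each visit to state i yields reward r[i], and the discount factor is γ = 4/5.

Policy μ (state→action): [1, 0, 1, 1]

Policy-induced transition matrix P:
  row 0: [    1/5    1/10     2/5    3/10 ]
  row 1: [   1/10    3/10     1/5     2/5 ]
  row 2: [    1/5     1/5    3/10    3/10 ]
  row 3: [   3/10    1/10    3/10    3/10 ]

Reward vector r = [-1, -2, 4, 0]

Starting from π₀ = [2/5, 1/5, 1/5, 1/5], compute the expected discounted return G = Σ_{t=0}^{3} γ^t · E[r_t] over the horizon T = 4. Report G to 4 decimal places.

G = 1.3858

t=0: π = [0.4000, 0.2000, 0.2000, 0.2000], E[r] = 0.0000, γ^t·E[r] = 0.000000, running G = 0.000000
t=1: π = [0.2000, 0.1600, 0.3200, 0.3200], E[r] = 0.7600, γ^t·E[r] = 0.608000, running G = 0.608000
t=2: π = [0.2160, 0.1640, 0.3040, 0.3160], E[r] = 0.6720, γ^t·E[r] = 0.430080, running G = 1.038080
t=3: π = [0.2152, 0.1632, 0.3052, 0.3164], E[r] = 0.6792, γ^t·E[r] = 0.347750, running G = 1.385830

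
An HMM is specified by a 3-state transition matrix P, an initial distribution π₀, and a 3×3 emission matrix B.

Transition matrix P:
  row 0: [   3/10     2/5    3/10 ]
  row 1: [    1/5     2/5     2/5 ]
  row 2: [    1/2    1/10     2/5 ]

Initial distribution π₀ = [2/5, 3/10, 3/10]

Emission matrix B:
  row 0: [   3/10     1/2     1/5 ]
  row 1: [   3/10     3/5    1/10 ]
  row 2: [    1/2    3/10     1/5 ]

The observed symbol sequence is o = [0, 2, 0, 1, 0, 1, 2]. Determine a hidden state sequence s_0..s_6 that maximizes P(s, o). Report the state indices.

path = [2, 2, 2, 0, 1, 1, 2]

t=0: δ = [1.200e-01, 9.000e-02, 1.500e-01]  (obs o_0=0)
t=1: δ = [1.500e-02, 4.800e-03, 1.200e-02]  ψ = [2, 0, 2]  (obs o_1=2)
t=2: δ = [1.800e-03, 1.800e-03, 2.400e-03]  ψ = [2, 0, 2]  (obs o_2=0)
t=3: δ = [6.000e-04, 4.320e-04, 2.880e-04]  ψ = [2, 0, 2]  (obs o_3=1)
t=4: δ = [5.400e-05, 7.200e-05, 9.000e-05]  ψ = [0, 0, 0]  (obs o_4=0)
t=5: δ = [2.250e-05, 1.728e-05, 1.080e-05]  ψ = [2, 1, 2]  (obs o_5=1)
t=6: δ = [1.350e-06, 9.000e-07, 1.382e-06]  ψ = [0, 0, 1]  (obs o_6=2)
backtrack: best end state = 2; path = [2, 2, 2, 0, 1, 1, 2]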